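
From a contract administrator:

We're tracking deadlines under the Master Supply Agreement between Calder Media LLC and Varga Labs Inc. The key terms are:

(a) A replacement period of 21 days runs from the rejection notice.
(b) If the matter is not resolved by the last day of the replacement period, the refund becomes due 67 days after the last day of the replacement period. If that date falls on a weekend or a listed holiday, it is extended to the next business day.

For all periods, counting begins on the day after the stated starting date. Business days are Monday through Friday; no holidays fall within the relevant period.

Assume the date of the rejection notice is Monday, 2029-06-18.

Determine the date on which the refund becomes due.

2029-09-14

Adding 21 calendar days to 2029-06-18 gives 2029-07-09, which is the last day of the replacement period.
The date on which the refund becomes due: 2029-07-09 + 67 days = 2029-09-14. 2029-09-14 is a Friday, so no roll-forward applies.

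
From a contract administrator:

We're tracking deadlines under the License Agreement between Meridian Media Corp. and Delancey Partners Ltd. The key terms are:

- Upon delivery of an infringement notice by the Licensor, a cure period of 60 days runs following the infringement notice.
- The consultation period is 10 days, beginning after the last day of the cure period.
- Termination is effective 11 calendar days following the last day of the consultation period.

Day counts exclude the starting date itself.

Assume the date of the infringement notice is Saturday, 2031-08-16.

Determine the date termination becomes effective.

The last day of the cure period: 60 calendar days after 2031-08-16 is 2031-10-15.
The last day of the consultation period: 10 calendar days after 2031-10-15 is 2031-10-25.
The date termination becomes effective: 2031-10-25 + 11 days = 2031-11-05.

2031-11-05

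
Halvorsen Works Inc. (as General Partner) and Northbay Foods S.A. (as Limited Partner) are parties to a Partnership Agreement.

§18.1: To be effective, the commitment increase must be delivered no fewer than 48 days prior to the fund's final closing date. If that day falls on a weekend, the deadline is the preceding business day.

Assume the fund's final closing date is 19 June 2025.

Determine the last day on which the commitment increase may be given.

2 May 2025

Counting back 48 calendar days from 19 June 2025 gives 2 May 2025. That is a Friday, so no adjustment is needed.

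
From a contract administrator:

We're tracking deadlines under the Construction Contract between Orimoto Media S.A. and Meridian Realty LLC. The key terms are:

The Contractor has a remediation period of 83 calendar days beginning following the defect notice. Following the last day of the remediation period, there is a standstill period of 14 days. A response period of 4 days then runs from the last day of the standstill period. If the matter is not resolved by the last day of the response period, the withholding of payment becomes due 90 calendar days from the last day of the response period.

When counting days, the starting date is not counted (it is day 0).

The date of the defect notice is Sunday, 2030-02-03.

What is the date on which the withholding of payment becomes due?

2030-08-13

Adding 83 calendar days to 2030-02-03 gives 2030-04-27, which is the last day of the remediation period.
The last day of the standstill period: 2030-04-27 + 14 days = 2030-05-11.
The last day of the response period: 4 calendar days after 2030-05-11 is 2030-05-15.
Adding 90 calendar days to 2030-05-15 gives 2030-08-13, which is the date on which the withholding of payment becomes due.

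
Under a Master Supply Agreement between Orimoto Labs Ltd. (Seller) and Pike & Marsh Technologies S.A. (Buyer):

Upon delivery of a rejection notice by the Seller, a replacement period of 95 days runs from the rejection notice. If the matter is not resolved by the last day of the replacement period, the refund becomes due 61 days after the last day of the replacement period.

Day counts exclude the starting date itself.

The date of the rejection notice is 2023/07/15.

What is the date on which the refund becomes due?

Adding 95 calendar days to 2023/07/15 gives 2023/10/18, which is the last day of the replacement period.
The date on which the refund becomes due: 2023/10/18 + 61 days = 2023/12/18.

2023/12/18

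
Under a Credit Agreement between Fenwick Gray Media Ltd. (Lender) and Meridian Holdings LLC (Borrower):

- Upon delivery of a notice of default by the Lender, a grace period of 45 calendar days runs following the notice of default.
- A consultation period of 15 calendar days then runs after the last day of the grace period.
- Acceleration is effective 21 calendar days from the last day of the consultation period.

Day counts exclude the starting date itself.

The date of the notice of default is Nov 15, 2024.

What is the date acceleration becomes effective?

The last day of the grace period: Nov 15, 2024 + 45 days = Dec 30, 2024.
Adding 15 calendar days to Dec 30, 2024 gives Jan 14, 2025, which is the last day of the consultation period.
The date acceleration becomes effective: Jan 14, 2025 + 21 days = Feb 4, 2025.

Feb 4, 2025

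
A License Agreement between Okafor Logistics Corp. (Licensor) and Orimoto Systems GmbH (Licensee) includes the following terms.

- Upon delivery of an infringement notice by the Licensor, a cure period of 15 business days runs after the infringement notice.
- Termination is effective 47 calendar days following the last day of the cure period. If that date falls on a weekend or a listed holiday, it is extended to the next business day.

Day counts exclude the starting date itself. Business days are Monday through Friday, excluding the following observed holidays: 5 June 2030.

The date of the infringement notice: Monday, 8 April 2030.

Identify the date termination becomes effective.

From Monday, 8 April 2030, 15 business days (Apr 9, Apr 10, Apr 11, Apr 12, …, Apr 25, Apr 26, Apr 29, skipping weekends) brings us to Monday, 29 April 2030, which is the last day of the cure period.
The date termination becomes effective: 47 calendar days after 29 April 2030 is 15 June 2030. That falls on a Saturday, so it rolls to the next business day, Monday, 17 June 2030.

17 June 2030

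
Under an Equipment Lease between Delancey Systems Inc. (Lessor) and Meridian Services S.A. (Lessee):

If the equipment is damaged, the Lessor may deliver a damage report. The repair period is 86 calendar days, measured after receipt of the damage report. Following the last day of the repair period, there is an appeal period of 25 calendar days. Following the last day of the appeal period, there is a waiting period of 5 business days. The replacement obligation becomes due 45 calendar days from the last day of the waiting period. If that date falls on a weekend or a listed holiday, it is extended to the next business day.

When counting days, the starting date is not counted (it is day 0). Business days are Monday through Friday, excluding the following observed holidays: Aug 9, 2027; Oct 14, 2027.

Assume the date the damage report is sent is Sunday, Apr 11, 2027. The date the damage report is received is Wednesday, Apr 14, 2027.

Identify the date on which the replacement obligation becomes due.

Sep 27, 2027

The last day of the repair period: Apr 14, 2027 + 86 days = Jul 9, 2027.
Adding 25 calendar days to Jul 9, 2027 gives Aug 3, 2027, which is the last day of the appeal period.
The last day of the waiting period: 5 business days after Tuesday, Aug 3, 2027, skipping weekends and the listed holiday on Aug 9 — Aug 4, Aug 5, Aug 6, Aug 10, Aug 11 — lands on Wednesday, Aug 11, 2027.
The date on which the replacement obligation becomes due: Aug 11, 2027 + 45 days = Sep 25, 2027. That falls on a Saturday, so it rolls to the next business day, Monday, Sep 27, 2027.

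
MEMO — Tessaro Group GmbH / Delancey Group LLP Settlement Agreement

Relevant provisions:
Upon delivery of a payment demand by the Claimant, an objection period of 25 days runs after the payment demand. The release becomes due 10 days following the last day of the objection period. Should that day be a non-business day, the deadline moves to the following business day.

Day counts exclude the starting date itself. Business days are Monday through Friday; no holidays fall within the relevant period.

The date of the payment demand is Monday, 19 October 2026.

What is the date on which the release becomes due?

23 November 2026

The last day of the objection period: 25 calendar days after 19 October 2026 is 13 November 2026.
The date on which the release becomes due: 10 calendar days after 13 November 2026 is 23 November 2026. 23 November 2026 is a Monday, so no roll-forward applies.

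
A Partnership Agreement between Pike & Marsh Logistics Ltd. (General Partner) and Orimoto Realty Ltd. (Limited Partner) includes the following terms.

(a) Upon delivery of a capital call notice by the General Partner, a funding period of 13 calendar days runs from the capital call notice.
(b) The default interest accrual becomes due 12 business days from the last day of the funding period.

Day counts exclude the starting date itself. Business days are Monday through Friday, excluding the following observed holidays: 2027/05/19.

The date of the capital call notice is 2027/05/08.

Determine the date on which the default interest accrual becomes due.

The last day of the funding period: 2027/05/08 + 13 days = 2027/05/21.
From Friday, 2027/05/21, 12 business days (May 24, May 25, May 26, May 27, …, Jun 4, Jun 7, Jun 8, skipping weekends) brings us to Tuesday, 2027/06/08, which is the date on which the default interest accrual becomes due.

2027/06/08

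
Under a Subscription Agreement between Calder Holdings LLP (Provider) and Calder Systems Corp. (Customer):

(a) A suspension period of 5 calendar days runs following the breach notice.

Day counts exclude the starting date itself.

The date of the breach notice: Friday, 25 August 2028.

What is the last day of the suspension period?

The last day of the suspension period: 25 August 2028 + 5 days = 30 August 2028.

30 August 2028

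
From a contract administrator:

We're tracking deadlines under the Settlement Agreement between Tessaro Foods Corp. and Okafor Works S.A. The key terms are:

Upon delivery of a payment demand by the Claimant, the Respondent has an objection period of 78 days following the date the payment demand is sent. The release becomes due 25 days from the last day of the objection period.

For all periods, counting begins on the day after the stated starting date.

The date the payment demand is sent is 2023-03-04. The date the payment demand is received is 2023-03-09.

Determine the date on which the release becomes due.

2023-06-15

The last day of the objection period: 78 calendar days after 2023-03-04 is 2023-05-21.
The date on which the release becomes due: 2023-05-21 + 25 days = 2023-06-15.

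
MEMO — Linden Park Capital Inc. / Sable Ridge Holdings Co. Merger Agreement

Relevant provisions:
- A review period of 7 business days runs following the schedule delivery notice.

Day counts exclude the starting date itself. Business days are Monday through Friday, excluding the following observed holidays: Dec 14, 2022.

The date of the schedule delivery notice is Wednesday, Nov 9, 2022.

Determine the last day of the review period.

Nov 18, 2022

The last day of the review period: counting 7 business days from Wednesday, Nov 9, 2022 (Nov 10, Nov 11, Nov 14, Nov 15, Nov 16, Nov 17, Nov 18, skipping weekends) reaches Friday, Nov 18, 2022.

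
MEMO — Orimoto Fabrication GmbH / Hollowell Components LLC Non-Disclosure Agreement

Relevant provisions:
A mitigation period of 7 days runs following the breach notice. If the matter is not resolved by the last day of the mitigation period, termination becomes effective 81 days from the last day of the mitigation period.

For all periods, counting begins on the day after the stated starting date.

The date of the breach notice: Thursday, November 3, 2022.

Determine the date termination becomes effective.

The last day of the mitigation period: November 3, 2022 + 7 days = November 10, 2022.
The date termination becomes effective: November 10, 2022 + 81 days = January 30, 2023.

January 30, 2023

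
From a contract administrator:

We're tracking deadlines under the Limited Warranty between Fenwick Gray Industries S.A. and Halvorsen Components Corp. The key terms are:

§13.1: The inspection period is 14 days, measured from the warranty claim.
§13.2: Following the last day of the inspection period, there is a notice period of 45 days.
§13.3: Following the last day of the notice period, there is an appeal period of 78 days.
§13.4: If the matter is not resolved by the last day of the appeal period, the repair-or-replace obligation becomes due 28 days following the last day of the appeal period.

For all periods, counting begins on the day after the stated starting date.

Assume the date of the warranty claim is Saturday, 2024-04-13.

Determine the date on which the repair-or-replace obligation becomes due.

The last day of the inspection period: 14 calendar days after 2024-04-13 is 2024-04-27.
The last day of the notice period: 2024-04-27 + 45 days = 2024-06-11.
The last day of the appeal period: 2024-06-11 + 78 days = 2024-08-28.
The date on which the repair-or-replace obligation becomes due: 28 calendar days after 2024-08-28 is 2024-09-25.

2024-09-25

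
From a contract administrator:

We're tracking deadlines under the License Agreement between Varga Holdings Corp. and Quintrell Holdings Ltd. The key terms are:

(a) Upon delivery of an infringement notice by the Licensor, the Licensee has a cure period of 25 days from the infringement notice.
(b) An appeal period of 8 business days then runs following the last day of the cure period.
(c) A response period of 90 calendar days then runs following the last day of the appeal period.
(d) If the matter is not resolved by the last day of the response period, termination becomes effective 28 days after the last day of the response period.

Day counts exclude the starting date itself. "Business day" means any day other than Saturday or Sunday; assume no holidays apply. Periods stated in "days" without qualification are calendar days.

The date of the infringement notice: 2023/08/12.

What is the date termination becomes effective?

2024/01/14

Adding 25 calendar days to 2023/08/12 gives 2023/09/06, which is the last day of the cure period.
The last day of the appeal period: 8 business days after Wednesday, 2023/09/06, skipping weekends — Sep 7, Sep 8, Sep 11, Sep 12, Sep 13, Sep 14, Sep 15, Sep 18 — lands on Monday, 2023/09/18.
The last day of the response period: 2023/09/18 + 90 days = 2023/12/17.
The date termination becomes effective: 28 calendar days after 2023/12/17 is 2024/01/14.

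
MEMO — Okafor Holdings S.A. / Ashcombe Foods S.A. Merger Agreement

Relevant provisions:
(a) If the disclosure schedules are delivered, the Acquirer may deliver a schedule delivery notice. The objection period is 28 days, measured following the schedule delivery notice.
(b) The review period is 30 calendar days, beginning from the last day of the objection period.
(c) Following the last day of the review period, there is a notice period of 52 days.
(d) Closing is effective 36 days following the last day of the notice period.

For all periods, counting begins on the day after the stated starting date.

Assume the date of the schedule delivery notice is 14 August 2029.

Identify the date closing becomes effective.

The last day of the objection period: 28 calendar days after 14 August 2029 is 11 September 2029.
Adding 30 calendar days to 11 September 2029 gives 11 October 2029, which is the last day of the review period.
The last day of the notice period: 52 calendar days after 11 October 2029 is 2 December 2029.
The date closing becomes effective: 2 December 2029 + 36 days = 7 January 2030.

7 January 2030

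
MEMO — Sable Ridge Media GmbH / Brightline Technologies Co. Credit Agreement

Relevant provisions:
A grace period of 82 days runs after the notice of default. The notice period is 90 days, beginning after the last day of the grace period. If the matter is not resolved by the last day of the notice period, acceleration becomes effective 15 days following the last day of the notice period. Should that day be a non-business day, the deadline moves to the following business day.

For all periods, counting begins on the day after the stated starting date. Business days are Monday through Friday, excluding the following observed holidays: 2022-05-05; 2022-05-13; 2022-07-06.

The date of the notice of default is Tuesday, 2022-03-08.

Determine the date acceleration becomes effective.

2022-09-12

The last day of the grace period: 2022-03-08 + 82 days = 2022-05-29.
The last day of the notice period: 2022-05-29 + 90 days = 2022-08-27.
The date acceleration becomes effective: 2022-08-27 + 15 days = 2022-09-11. That falls on a Sunday, so it rolls to the next business day, Monday, 2022-09-12.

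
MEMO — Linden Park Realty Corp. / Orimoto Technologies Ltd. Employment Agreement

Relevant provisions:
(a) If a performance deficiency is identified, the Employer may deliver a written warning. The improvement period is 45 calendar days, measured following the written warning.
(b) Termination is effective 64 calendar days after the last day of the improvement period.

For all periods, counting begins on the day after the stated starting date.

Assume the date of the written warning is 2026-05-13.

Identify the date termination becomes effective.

Adding 45 calendar days to 2026-05-13 gives 2026-06-27, which is the last day of the improvement period.
Adding 64 calendar days to 2026-06-27 gives 2026-08-30, which is the date termination becomes effective.

2026-08-30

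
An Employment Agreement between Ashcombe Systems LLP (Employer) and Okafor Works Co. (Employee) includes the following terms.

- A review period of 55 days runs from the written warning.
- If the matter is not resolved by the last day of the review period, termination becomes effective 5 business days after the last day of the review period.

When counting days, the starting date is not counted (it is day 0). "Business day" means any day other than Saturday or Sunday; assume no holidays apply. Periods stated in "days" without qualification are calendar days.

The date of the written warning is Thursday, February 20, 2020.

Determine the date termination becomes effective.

April 22, 2020

The last day of the review period: February 20, 2020 + 55 days = April 15, 2020.
The date termination becomes effective: 5 business days after Wednesday, April 15, 2020, skipping weekends — Apr 16, Apr 17, Apr 20, Apr 21, Apr 22 — lands on Wednesday, April 22, 2020.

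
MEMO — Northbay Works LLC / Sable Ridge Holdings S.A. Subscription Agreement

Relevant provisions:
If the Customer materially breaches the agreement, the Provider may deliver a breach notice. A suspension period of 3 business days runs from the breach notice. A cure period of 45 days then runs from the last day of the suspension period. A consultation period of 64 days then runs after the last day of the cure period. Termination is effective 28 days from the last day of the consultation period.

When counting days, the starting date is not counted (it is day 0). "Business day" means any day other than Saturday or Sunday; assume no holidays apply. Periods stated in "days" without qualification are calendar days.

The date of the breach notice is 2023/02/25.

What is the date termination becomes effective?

2023/07/16

The last day of the suspension period: 3 business days after Saturday, 2023/02/25, skipping weekends — Feb 27, Feb 28, Mar 1 — lands on Wednesday, 2023/03/01.
The last day of the cure period: 2023/03/01 + 45 days = 2023/04/15.
The last day of the consultation period: 64 calendar days after 2023/04/15 is 2023/06/18.
The date termination becomes effective: 2023/06/18 + 28 days = 2023/07/16.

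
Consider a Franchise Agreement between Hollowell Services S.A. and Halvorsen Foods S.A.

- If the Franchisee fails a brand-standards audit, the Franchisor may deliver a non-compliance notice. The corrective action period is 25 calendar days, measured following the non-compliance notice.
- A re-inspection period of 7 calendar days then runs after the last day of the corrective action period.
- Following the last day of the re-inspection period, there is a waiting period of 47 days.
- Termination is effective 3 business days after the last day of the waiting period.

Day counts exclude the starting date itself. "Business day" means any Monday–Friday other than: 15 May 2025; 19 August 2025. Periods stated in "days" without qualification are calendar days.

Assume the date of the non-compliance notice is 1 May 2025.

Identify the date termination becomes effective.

The last day of the corrective action period: 1 May 2025 + 25 days = 26 May 2025.
Adding 7 calendar days to 26 May 2025 gives 2 June 2025, which is the last day of the re-inspection period.
Adding 47 calendar days to 2 June 2025 gives 19 July 2025, which is the last day of the waiting period.
From Saturday, 19 July 2025, 3 business days (Jul 21, Jul 22, Jul 23, skipping weekends) brings us to Wednesday, 23 July 2025, which is the date termination becomes effective.

23 July 2025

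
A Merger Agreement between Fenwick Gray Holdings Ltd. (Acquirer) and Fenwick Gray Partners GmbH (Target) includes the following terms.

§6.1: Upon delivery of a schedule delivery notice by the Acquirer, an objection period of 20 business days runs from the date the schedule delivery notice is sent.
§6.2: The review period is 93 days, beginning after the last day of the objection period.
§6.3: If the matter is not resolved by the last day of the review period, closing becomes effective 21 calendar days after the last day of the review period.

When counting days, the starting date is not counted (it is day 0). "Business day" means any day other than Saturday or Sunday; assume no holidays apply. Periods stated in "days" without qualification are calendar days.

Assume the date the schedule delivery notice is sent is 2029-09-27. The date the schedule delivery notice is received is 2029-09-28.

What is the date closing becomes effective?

From Thursday, 2029-09-27, 20 business days (Sep 28, Oct 1, Oct 2, Oct 3, …, Oct 23, Oct 24, Oct 25, skipping weekends) brings us to Thursday, 2029-10-25, which is the last day of the objection period.
The last day of the review period: 2029-10-25 + 93 days = 2030-01-26.
Adding 21 calendar days to 2030-01-26 gives 2030-02-16, which is the date closing becomes effective.

2030-02-16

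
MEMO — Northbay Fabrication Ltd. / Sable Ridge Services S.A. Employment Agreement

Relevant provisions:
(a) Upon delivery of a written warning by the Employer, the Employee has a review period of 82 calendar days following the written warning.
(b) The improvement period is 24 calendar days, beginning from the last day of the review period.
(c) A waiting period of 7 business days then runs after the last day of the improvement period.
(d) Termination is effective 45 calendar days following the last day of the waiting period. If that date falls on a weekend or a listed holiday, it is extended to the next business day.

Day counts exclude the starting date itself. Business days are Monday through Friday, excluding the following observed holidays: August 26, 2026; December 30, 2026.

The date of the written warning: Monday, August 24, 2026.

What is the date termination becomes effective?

February 1, 2027

The last day of the review period: 82 calendar days after August 24, 2026 is November 14, 2026.
Adding 24 calendar days to November 14, 2026 gives December 8, 2026, which is the last day of the improvement period.
From Tuesday, December 8, 2026, 7 business days (Dec 9, Dec 10, Dec 11, Dec 14, Dec 15, Dec 16, Dec 17, skipping weekends) brings us to Thursday, December 17, 2026, which is the last day of the waiting period.
The date termination becomes effective: December 17, 2026 + 45 days = January 31, 2027. That falls on a Sunday, so it rolls to the next business day, Monday, February 1, 2027.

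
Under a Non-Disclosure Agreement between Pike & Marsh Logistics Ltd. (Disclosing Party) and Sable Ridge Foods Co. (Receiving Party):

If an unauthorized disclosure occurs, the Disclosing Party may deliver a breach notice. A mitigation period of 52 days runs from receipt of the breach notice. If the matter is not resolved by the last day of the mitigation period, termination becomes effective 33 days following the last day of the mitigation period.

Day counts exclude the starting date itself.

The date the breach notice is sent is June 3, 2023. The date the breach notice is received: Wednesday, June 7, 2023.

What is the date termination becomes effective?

August 31, 2023

The last day of the mitigation period: 52 calendar days after June 7, 2023 is July 29, 2023.
Adding 33 calendar days to July 29, 2023 gives August 31, 2023, which is the date termination becomes effective.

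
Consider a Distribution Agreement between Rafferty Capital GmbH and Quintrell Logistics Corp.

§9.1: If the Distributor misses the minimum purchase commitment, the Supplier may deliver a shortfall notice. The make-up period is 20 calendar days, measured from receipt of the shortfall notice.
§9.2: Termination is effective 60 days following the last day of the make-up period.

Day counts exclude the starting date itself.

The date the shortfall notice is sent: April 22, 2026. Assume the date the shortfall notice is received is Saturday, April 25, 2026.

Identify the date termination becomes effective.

The last day of the make-up period: 20 calendar days after April 25, 2026 is May 15, 2026.
Adding 60 calendar days to May 15, 2026 gives July 14, 2026, which is the date termination becomes effective.

July 14, 2026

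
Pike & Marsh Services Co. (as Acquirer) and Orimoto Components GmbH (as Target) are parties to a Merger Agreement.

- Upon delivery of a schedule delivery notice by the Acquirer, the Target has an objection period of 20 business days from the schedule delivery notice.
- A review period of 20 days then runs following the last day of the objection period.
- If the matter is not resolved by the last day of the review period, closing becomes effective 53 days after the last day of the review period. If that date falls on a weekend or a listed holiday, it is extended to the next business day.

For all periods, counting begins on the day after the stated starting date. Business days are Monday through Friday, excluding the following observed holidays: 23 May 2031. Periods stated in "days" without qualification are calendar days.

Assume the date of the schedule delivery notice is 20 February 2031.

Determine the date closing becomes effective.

The last day of the objection period: counting 20 business days from Thursday, 20 February 2031 (Feb 21, Feb 24, Feb 25, Feb 26, …, Mar 18, Mar 19, Mar 20, skipping weekends) reaches Thursday, 20 March 2031.
The last day of the review period: 20 March 2031 + 20 days = 9 April 2031.
The date closing becomes effective: 9 April 2031 + 53 days = 1 June 2031. That falls on a Sunday, so it rolls to the next business day, Monday, 2 June 2031.

2 June 2031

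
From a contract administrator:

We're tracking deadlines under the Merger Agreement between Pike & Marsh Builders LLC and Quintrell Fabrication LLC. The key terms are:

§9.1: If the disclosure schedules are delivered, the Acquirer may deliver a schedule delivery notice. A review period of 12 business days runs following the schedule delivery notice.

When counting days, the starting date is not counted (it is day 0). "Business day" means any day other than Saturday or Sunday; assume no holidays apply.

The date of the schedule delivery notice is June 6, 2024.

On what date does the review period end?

June 24, 2024

The last day of the review period: counting 12 business days from Thursday, June 6, 2024 (Jun 7, Jun 10, Jun 11, Jun 12, …, Jun 20, Jun 21, Jun 24, skipping weekends) reaches Monday, June 24, 2024.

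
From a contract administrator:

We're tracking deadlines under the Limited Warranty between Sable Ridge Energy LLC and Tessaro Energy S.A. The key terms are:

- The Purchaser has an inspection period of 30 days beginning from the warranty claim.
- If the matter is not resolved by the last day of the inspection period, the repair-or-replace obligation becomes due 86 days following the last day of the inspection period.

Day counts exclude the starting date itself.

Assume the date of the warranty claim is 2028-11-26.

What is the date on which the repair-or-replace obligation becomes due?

Adding 30 calendar days to 2028-11-26 gives 2028-12-26, which is the last day of the inspection period.
The date on which the repair-or-replace obligation becomes due: 2028-12-26 + 86 days = 2029-03-22.

2029-03-22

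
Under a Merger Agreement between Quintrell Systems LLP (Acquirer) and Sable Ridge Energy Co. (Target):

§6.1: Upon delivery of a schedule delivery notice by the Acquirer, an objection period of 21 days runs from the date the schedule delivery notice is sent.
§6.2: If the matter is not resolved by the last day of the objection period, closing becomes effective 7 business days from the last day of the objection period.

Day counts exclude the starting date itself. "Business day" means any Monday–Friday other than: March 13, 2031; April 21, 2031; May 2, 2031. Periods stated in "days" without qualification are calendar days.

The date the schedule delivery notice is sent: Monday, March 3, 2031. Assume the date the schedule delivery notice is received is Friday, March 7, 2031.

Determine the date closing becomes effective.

April 2, 2031

The last day of the objection period: March 3, 2031 + 21 days = March 24, 2031.
The date closing becomes effective: 7 business days after Monday, March 24, 2031, skipping weekends — Mar 25, Mar 26, Mar 27, Mar 28, Mar 31, Apr 1, Apr 2 — lands on Wednesday, April 2, 2031.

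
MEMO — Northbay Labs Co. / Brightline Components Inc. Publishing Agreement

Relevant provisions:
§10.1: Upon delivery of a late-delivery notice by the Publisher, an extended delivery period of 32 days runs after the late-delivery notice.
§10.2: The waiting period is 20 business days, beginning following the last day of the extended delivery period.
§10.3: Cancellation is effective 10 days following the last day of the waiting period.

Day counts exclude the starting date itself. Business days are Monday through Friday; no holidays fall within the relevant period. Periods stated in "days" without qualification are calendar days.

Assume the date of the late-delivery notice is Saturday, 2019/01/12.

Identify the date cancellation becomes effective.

Adding 32 calendar days to 2019/01/12 gives 2019/02/13, which is the last day of the extended delivery period.
The last day of the waiting period: 20 business days after Wednesday, 2019/02/13, skipping weekends — Feb 14, Feb 15, Feb 18, Feb 19, …, Mar 11, Mar 12, Mar 13 — lands on Wednesday, 2019/03/13.
The date cancellation becomes effective: 10 calendar days after 2019/03/13 is 2019/03/23.

2019/03/23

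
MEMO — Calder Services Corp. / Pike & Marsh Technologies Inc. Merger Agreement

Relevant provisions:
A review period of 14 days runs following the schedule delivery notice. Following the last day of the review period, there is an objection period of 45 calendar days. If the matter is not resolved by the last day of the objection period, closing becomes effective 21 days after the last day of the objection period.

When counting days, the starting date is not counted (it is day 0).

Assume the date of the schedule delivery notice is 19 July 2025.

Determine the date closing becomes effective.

The last day of the review period: 14 calendar days after 19 July 2025 is 2 August 2025.
The last day of the objection period: 45 calendar days after 2 August 2025 is 16 September 2025.
The date closing becomes effective: 16 September 2025 + 21 days = 7 October 2025.

7 October 2025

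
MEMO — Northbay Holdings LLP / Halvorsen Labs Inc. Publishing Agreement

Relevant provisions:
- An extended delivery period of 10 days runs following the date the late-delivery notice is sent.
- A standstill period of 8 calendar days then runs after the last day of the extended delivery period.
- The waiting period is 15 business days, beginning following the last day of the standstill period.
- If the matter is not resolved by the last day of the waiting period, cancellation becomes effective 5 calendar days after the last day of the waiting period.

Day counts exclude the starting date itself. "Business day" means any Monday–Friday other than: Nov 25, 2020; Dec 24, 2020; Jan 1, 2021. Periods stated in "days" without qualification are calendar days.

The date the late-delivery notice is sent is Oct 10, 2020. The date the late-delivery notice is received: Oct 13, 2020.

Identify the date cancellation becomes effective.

The last day of the extended delivery period: Oct 10, 2020 + 10 days = Oct 20, 2020.
The last day of the standstill period: 8 calendar days after Oct 20, 2020 is Oct 28, 2020.
From Wednesday, Oct 28, 2020, 15 business days (Oct 29, Oct 30, Nov 2, Nov 3, …, Nov 16, Nov 17, Nov 18, skipping weekends) brings us to Wednesday, Nov 18, 2020, which is the last day of the waiting period.
The date cancellation becomes effective: Nov 18, 2020 + 5 days = Nov 23, 2020.

Nov 23, 2020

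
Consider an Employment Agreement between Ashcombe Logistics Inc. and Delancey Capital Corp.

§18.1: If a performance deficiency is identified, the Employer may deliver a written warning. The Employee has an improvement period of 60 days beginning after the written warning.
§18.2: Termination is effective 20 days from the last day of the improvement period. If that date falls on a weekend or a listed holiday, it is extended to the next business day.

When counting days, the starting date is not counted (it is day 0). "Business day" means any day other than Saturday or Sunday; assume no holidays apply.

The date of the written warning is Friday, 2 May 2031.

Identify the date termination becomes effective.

The last day of the improvement period: 60 calendar days after 2 May 2031 is 1 July 2031.
Adding 20 calendar days to 1 July 2031 gives 21 July 2031, which is the date termination becomes effective. 21 July 2031 is a Monday, so no roll-forward applies.

21 July 2031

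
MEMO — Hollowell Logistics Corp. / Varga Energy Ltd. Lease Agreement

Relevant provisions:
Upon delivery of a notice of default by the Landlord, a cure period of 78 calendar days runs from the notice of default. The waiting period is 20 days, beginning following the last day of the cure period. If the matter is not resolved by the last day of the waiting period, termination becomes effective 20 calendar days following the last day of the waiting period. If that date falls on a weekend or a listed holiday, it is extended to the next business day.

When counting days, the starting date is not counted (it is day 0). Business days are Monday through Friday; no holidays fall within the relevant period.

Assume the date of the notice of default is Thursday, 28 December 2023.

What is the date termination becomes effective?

24 April 2024

Adding 78 calendar days to 28 December 2023 gives 15 March 2024, which is the last day of the cure period.
Adding 20 calendar days to 15 March 2024 gives 4 April 2024, which is the last day of the waiting period.
Adding 20 calendar days to 4 April 2024 gives 24 April 2024, which is the date termination becomes effective. 24 April 2024 is a Wednesday, so no roll-forward applies.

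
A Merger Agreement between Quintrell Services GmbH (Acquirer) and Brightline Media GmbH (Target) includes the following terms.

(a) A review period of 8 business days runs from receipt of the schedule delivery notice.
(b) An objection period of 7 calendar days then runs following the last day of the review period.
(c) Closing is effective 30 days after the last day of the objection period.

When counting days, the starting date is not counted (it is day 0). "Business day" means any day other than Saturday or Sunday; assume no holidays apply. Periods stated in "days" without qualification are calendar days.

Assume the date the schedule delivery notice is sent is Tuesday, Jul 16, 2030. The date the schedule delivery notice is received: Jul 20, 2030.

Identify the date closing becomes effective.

Sep 6, 2030

From Saturday, Jul 20, 2030, 8 business days (Jul 22, Jul 23, Jul 24, Jul 25, Jul 26, Jul 29, Jul 30, Jul 31, skipping weekends) brings us to Wednesday, Jul 31, 2030, which is the last day of the review period.
Adding 7 calendar days to Jul 31, 2030 gives Aug 7, 2030, which is the last day of the objection period.
The date closing becomes effective: Aug 7, 2030 + 30 days = Sep 6, 2030.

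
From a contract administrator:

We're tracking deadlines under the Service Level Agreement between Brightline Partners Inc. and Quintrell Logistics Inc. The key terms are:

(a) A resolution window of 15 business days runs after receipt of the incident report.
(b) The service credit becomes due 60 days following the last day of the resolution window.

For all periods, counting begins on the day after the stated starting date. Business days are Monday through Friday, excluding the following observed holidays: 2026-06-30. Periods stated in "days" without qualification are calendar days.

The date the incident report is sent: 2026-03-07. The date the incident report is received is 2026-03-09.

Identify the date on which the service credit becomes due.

2026-05-29

From Monday, 2026-03-09, 15 business days (Mar 10, Mar 11, Mar 12, Mar 13, …, Mar 26, Mar 27, Mar 30, skipping weekends) brings us to Monday, 2026-03-30, which is the last day of the resolution window.
Adding 60 calendar days to 2026-03-30 gives 2026-05-29, which is the date on which the service credit becomes due.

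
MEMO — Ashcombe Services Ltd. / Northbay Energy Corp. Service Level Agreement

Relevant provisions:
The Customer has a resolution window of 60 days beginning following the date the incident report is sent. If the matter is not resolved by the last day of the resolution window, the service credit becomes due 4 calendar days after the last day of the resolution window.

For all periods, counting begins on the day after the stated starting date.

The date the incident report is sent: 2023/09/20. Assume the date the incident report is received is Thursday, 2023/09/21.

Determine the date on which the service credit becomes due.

Adding 60 calendar days to 2023/09/20 gives 2023/11/19, which is the last day of the resolution window.
Adding 4 calendar days to 2023/11/19 gives 2023/11/23, which is the date on which the service credit becomes due.

2023/11/23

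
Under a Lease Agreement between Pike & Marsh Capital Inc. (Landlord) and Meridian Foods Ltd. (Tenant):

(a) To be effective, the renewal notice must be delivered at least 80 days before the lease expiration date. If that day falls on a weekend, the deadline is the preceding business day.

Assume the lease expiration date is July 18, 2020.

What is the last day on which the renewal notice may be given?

July 18, 2020 minus 80 days is April 29, 2020. That is a Wednesday, so no adjustment is needed.

April 29, 2020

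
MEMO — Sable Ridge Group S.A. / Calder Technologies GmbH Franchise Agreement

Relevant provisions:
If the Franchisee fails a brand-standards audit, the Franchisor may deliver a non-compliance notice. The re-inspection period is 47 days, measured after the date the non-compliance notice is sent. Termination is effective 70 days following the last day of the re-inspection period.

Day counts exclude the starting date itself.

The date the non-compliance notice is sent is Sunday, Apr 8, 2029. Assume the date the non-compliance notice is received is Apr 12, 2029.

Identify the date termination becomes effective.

The last day of the re-inspection period: Apr 8, 2029 + 47 days = May 25, 2029.
The date termination becomes effective: May 25, 2029 + 70 days = Aug 3, 2029.

Aug 3, 2029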